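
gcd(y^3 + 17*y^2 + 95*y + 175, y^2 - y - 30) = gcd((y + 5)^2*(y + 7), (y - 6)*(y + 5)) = y + 5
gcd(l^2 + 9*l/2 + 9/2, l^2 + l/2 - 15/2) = l + 3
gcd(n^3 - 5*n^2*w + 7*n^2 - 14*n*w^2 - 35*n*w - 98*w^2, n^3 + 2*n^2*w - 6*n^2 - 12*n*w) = n + 2*w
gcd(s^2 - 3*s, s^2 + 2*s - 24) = 1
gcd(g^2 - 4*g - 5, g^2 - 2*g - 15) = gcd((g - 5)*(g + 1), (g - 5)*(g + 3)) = g - 5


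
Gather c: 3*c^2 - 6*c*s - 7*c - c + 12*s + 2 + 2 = 3*c^2 + c*(-6*s - 8) + 12*s + 4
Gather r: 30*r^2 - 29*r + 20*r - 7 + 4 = 30*r^2 - 9*r - 3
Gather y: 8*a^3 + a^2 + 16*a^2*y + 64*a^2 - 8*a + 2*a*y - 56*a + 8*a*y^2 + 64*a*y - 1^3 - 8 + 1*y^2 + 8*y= 8*a^3 + 65*a^2 - 64*a + y^2*(8*a + 1) + y*(16*a^2 + 66*a + 8) - 9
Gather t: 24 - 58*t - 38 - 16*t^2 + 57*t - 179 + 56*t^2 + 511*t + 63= 40*t^2 + 510*t - 130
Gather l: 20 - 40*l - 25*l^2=-25*l^2 - 40*l + 20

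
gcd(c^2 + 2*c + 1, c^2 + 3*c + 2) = c + 1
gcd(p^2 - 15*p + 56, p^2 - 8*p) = p - 8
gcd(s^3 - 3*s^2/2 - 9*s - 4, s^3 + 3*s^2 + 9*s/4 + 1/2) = s^2 + 5*s/2 + 1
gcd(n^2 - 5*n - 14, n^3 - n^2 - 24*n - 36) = n + 2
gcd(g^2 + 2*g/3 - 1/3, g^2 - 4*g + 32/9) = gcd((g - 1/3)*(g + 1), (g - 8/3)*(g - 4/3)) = 1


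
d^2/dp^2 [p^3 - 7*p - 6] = 6*p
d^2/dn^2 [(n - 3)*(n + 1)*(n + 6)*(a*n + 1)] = 12*a*n^2 + 24*a*n - 30*a + 6*n + 8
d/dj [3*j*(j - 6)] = 6*j - 18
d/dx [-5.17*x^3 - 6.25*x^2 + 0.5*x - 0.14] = -15.51*x^2 - 12.5*x + 0.5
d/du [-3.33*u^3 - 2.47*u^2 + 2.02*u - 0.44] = -9.99*u^2 - 4.94*u + 2.02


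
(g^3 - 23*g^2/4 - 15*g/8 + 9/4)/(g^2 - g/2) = g - 21/4 - 9/(2*g)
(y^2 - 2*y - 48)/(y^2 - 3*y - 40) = (y + 6)/(y + 5)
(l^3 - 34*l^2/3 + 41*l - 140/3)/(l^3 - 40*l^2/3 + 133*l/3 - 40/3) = (3*l^2 - 19*l + 28)/(3*l^2 - 25*l + 8)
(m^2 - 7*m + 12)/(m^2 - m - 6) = (m - 4)/(m + 2)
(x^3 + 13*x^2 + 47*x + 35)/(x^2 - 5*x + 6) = (x^3 + 13*x^2 + 47*x + 35)/(x^2 - 5*x + 6)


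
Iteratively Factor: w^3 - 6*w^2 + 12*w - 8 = (w - 2)*(w^2 - 4*w + 4) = (w - 2)^2*(w - 2)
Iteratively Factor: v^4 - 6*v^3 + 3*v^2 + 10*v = (v)*(v^3 - 6*v^2 + 3*v + 10) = v*(v - 5)*(v^2 - v - 2) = v*(v - 5)*(v + 1)*(v - 2)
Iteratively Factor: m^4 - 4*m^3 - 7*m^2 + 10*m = (m - 5)*(m^3 + m^2 - 2*m) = (m - 5)*(m - 1)*(m^2 + 2*m) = m*(m - 5)*(m - 1)*(m + 2)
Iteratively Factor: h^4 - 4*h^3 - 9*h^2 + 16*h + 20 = (h - 2)*(h^3 - 2*h^2 - 13*h - 10) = (h - 5)*(h - 2)*(h^2 + 3*h + 2) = (h - 5)*(h - 2)*(h + 2)*(h + 1)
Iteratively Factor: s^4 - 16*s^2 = (s)*(s^3 - 16*s) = s*(s + 4)*(s^2 - 4*s) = s*(s - 4)*(s + 4)*(s)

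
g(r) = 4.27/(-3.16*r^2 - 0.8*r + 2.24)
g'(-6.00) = -0.01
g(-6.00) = -0.04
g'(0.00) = 0.68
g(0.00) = 1.91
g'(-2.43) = -0.30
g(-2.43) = -0.29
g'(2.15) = 0.31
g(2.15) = -0.30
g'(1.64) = 0.83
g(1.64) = -0.56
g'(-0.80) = -24.71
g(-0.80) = 4.98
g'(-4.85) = -0.03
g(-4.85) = -0.06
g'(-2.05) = -0.59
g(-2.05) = -0.45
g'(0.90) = 25.63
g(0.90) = -4.11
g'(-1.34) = -5.87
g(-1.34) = -1.81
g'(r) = 4.27*(6.32*r + 0.8)/(-3.16*r^2 - 0.8*r + 2.24)^2 = (26.9864*r + 3.416)/(3.16*r^2 + 0.8*r - 2.24)^2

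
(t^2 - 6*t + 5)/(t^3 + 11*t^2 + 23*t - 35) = (t - 5)/(t^2 + 12*t + 35)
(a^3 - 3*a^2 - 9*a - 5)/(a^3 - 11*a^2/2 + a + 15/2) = 2*(a + 1)/(2*a - 3)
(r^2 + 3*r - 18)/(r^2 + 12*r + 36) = (r - 3)/(r + 6)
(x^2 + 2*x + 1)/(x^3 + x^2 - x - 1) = 1/(x - 1)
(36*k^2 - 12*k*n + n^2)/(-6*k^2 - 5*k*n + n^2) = (-6*k + n)/(k + n)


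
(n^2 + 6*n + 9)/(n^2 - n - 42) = (n^2 + 6*n + 9)/(n^2 - n - 42)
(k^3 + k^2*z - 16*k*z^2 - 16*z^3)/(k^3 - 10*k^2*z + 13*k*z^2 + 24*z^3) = (k^2 - 16*z^2)/(k^2 - 11*k*z + 24*z^2)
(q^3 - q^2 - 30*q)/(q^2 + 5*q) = q - 6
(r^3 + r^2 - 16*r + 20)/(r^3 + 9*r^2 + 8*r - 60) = (r - 2)/(r + 6)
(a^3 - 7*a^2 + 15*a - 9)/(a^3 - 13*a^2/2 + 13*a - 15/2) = 2*(a - 3)/(2*a - 5)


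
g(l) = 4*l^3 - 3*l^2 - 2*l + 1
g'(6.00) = 394.00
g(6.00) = 745.00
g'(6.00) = 394.00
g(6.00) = 745.00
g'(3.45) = 120.13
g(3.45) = 122.65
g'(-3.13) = 134.34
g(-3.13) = -144.79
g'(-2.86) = 113.32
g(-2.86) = -111.39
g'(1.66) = 21.11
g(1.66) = 7.71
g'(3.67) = 137.61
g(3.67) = 150.98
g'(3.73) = 142.57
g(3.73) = 159.38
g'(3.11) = 95.41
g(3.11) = 86.08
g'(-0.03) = -1.81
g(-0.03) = 1.06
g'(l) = 12*l^2 - 6*l - 2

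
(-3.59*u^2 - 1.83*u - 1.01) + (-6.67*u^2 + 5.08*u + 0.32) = -10.26*u^2 + 3.25*u - 0.69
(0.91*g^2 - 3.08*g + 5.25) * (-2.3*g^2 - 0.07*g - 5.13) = -2.093*g^4 + 7.0203*g^3 - 16.5277*g^2 + 15.4329*g - 26.9325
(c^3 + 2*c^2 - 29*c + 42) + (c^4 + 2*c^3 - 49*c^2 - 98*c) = c^4 + 3*c^3 - 47*c^2 - 127*c + 42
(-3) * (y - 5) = 15 - 3*y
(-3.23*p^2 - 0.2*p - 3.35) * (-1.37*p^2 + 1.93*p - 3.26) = 4.4251*p^4 - 5.9599*p^3 + 14.7333*p^2 - 5.8135*p + 10.921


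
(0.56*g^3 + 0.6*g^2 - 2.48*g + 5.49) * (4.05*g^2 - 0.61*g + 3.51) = 2.268*g^5 + 2.0884*g^4 - 8.4444*g^3 + 25.8533*g^2 - 12.0537*g + 19.2699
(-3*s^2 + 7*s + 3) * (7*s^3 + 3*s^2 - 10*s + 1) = -21*s^5 + 40*s^4 + 72*s^3 - 64*s^2 - 23*s + 3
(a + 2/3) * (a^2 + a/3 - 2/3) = a^3 + a^2 - 4*a/9 - 4/9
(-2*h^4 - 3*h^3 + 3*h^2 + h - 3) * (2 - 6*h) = 12*h^5 + 14*h^4 - 24*h^3 + 20*h - 6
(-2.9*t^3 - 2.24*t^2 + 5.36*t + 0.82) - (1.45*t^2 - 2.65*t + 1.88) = -2.9*t^3 - 3.69*t^2 + 8.01*t - 1.06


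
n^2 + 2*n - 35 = (n - 5)*(n + 7)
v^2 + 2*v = v*(v + 2)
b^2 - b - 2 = (b - 2)*(b + 1)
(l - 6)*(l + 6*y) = l^2 + 6*l*y - 6*l - 36*y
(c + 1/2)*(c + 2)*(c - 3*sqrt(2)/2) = c^3 - 3*sqrt(2)*c^2/2 + 5*c^2/2 - 15*sqrt(2)*c/4 + c - 3*sqrt(2)/2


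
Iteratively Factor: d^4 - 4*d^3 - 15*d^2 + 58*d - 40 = (d - 2)*(d^3 - 2*d^2 - 19*d + 20) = (d - 2)*(d - 1)*(d^2 - d - 20) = (d - 2)*(d - 1)*(d + 4)*(d - 5)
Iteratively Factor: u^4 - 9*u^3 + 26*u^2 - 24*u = (u - 4)*(u^3 - 5*u^2 + 6*u) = u*(u - 4)*(u^2 - 5*u + 6) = u*(u - 4)*(u - 2)*(u - 3)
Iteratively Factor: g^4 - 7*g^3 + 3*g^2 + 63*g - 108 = (g - 3)*(g^3 - 4*g^2 - 9*g + 36) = (g - 4)*(g - 3)*(g^2 - 9) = (g - 4)*(g - 3)*(g + 3)*(g - 3)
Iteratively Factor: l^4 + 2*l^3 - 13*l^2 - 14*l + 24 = (l - 3)*(l^3 + 5*l^2 + 2*l - 8) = (l - 3)*(l + 2)*(l^2 + 3*l - 4) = (l - 3)*(l + 2)*(l + 4)*(l - 1)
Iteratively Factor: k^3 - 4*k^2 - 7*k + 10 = (k - 1)*(k^2 - 3*k - 10) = (k - 5)*(k - 1)*(k + 2)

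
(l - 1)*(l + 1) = l^2 - 1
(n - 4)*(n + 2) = n^2 - 2*n - 8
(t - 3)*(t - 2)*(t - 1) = t^3 - 6*t^2 + 11*t - 6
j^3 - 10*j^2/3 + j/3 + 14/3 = (j - 7/3)*(j - 2)*(j + 1)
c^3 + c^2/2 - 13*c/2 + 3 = (c - 2)*(c - 1/2)*(c + 3)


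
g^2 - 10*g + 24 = (g - 6)*(g - 4)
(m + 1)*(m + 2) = m^2 + 3*m + 2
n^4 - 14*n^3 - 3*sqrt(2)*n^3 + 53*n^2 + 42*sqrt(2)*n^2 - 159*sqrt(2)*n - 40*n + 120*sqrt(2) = (n - 8)*(n - 5)*(n - 1)*(n - 3*sqrt(2))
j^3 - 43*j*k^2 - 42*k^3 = (j - 7*k)*(j + k)*(j + 6*k)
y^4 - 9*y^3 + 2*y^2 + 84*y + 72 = (y - 6)^2*(y + 1)*(y + 2)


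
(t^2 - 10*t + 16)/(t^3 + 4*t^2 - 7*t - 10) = (t - 8)/(t^2 + 6*t + 5)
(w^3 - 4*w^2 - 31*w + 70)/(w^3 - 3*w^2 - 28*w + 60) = (w - 7)/(w - 6)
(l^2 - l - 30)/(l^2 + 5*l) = (l - 6)/l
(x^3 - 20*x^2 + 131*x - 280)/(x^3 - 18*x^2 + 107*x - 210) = (x - 8)/(x - 6)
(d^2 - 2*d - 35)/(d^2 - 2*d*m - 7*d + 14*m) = (d + 5)/(d - 2*m)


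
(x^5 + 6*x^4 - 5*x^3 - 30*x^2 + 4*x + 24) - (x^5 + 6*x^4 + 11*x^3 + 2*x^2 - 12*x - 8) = -16*x^3 - 32*x^2 + 16*x + 32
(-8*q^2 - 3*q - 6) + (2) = -8*q^2 - 3*q - 4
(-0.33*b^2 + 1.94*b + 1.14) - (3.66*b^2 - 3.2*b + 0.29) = -3.99*b^2 + 5.14*b + 0.85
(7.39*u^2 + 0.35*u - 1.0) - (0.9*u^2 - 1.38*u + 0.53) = 6.49*u^2 + 1.73*u - 1.53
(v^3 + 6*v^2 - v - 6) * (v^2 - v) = v^5 + 5*v^4 - 7*v^3 - 5*v^2 + 6*v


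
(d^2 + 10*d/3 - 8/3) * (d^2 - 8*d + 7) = d^4 - 14*d^3/3 - 67*d^2/3 + 134*d/3 - 56/3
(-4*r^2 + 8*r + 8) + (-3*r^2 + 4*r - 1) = -7*r^2 + 12*r + 7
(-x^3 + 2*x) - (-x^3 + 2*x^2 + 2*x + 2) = -2*x^2 - 2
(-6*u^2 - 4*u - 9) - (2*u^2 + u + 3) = -8*u^2 - 5*u - 12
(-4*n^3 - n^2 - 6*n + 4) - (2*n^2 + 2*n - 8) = -4*n^3 - 3*n^2 - 8*n + 12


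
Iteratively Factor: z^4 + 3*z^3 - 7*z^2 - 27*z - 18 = (z + 3)*(z^3 - 7*z - 6) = (z + 2)*(z + 3)*(z^2 - 2*z - 3) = (z - 3)*(z + 2)*(z + 3)*(z + 1)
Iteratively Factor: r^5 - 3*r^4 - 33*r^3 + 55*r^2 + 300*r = (r - 5)*(r^4 + 2*r^3 - 23*r^2 - 60*r) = (r - 5)^2*(r^3 + 7*r^2 + 12*r) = (r - 5)^2*(r + 3)*(r^2 + 4*r) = r*(r - 5)^2*(r + 3)*(r + 4)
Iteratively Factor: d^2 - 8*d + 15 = (d - 5)*(d - 3)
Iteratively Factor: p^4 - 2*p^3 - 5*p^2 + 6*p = (p)*(p^3 - 2*p^2 - 5*p + 6) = p*(p - 1)*(p^2 - p - 6) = p*(p - 1)*(p + 2)*(p - 3)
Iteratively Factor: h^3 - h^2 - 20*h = (h)*(h^2 - h - 20) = h*(h + 4)*(h - 5)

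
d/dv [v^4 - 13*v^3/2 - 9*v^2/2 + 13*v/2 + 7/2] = 4*v^3 - 39*v^2/2 - 9*v + 13/2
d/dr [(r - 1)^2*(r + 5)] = 3*(r - 1)*(r + 3)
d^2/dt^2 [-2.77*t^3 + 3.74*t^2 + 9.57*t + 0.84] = 7.48 - 16.62*t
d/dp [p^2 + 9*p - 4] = 2*p + 9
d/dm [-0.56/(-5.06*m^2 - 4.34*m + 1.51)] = (-5.6672*m - 2.4304)/(5.06*m^2 + 4.34*m - 1.51)^2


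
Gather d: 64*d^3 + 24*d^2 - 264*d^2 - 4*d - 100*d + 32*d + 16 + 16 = 64*d^3 - 240*d^2 - 72*d + 32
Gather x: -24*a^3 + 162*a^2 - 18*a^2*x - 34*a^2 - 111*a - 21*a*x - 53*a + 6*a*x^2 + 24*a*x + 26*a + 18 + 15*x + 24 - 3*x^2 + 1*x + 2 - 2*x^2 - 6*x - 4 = -24*a^3 + 128*a^2 - 138*a + x^2*(6*a - 5) + x*(-18*a^2 + 3*a + 10) + 40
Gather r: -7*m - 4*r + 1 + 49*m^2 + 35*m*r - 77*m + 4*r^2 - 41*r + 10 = 49*m^2 - 84*m + 4*r^2 + r*(35*m - 45) + 11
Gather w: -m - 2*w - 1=-m - 2*w - 1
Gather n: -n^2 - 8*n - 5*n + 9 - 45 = -n^2 - 13*n - 36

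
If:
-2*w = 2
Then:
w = -1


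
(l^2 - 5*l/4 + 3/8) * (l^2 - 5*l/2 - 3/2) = l^4 - 15*l^3/4 + 2*l^2 + 15*l/16 - 9/16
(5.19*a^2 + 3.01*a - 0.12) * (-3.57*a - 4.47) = -18.5283*a^3 - 33.945*a^2 - 13.0263*a + 0.5364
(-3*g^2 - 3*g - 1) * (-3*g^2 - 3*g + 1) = 9*g^4 + 18*g^3 + 9*g^2 - 1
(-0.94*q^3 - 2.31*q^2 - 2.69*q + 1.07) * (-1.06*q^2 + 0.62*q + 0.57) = 0.9964*q^5 + 1.8658*q^4 + 0.8834*q^3 - 4.1187*q^2 - 0.8699*q + 0.6099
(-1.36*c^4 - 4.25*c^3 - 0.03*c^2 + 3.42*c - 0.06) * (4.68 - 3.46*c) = 4.7056*c^5 + 8.3402*c^4 - 19.7862*c^3 - 11.9736*c^2 + 16.2132*c - 0.2808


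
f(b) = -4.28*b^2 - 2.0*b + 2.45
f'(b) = -8.56*b - 2.0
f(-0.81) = 1.26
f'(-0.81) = 4.93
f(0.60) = -0.29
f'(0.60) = -7.14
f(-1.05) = -0.17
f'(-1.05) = 6.99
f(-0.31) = 2.66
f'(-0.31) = 0.65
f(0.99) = -3.72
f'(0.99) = -10.47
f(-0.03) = 2.51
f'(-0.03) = -1.74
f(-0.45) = 2.48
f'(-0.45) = 1.85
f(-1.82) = -8.09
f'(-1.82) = 13.58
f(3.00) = -42.07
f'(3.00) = -27.68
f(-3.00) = -30.07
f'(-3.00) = 23.68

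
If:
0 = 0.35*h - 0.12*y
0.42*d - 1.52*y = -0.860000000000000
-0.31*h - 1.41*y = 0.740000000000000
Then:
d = -3.81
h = -0.17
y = -0.49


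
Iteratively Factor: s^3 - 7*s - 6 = (s + 2)*(s^2 - 2*s - 3) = (s - 3)*(s + 2)*(s + 1)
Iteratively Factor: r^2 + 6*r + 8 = (r + 2)*(r + 4)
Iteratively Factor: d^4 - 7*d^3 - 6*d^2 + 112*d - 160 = (d - 5)*(d^3 - 2*d^2 - 16*d + 32) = (d - 5)*(d - 4)*(d^2 + 2*d - 8) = (d - 5)*(d - 4)*(d + 4)*(d - 2)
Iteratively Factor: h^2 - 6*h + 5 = (h - 1)*(h - 5)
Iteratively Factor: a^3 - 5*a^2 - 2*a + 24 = (a + 2)*(a^2 - 7*a + 12) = (a - 4)*(a + 2)*(a - 3)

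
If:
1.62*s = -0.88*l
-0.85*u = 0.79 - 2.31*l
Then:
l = 0.367965367965368*u + 0.341991341991342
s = -0.199882422104644*u - 0.185773074661964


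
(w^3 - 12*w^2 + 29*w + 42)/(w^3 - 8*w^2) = (w^3 - 12*w^2 + 29*w + 42)/(w^2*(w - 8))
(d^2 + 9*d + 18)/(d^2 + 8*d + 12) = (d + 3)/(d + 2)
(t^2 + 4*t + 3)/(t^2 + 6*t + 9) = (t + 1)/(t + 3)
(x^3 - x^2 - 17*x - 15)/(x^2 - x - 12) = (x^2 - 4*x - 5)/(x - 4)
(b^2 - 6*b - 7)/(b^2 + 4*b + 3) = (b - 7)/(b + 3)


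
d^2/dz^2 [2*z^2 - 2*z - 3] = 4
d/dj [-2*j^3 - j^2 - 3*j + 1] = -6*j^2 - 2*j - 3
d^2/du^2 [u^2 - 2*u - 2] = 2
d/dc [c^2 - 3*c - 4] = 2*c - 3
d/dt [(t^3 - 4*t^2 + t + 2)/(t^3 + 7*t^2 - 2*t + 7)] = (11*t^4 - 6*t^3 + 16*t^2 - 84*t + 11)/(t^6 + 14*t^5 + 45*t^4 - 14*t^3 + 102*t^2 - 28*t + 49)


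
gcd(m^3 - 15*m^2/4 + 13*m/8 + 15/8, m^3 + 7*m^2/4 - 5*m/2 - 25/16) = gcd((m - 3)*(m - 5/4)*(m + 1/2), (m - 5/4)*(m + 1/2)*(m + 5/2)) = m^2 - 3*m/4 - 5/8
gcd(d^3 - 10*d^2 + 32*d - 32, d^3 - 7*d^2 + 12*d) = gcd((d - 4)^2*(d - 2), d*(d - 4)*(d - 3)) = d - 4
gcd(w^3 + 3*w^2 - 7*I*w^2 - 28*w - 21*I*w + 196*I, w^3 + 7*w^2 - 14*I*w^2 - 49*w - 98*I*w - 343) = w^2 + w*(7 - 7*I) - 49*I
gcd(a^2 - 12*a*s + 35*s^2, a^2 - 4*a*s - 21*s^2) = -a + 7*s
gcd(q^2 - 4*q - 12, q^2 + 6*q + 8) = q + 2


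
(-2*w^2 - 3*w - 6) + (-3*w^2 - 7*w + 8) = -5*w^2 - 10*w + 2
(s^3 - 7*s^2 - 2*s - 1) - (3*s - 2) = s^3 - 7*s^2 - 5*s + 1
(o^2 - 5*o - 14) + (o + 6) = o^2 - 4*o - 8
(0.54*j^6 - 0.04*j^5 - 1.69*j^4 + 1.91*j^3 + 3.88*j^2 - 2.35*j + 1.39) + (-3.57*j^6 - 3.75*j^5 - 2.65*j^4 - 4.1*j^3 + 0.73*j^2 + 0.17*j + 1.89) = -3.03*j^6 - 3.79*j^5 - 4.34*j^4 - 2.19*j^3 + 4.61*j^2 - 2.18*j + 3.28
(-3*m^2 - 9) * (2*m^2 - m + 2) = -6*m^4 + 3*m^3 - 24*m^2 + 9*m - 18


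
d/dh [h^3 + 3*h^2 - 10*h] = 3*h^2 + 6*h - 10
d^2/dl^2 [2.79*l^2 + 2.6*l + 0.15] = 5.58000000000000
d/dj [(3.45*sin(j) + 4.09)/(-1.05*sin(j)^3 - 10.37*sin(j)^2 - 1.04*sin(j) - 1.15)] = (7.245*sin(j)^3 + 48.66*sin(j)^2 + 84.8266*sin(j) + 0.2861)*cos(j)/(1.1025*sin(j)^6 + 21.777*sin(j)^5 + 109.7209*sin(j)^4 + 23.9846*sin(j)^3 + 24.9326*sin(j)^2 + 2.392*sin(j) + 1.3225)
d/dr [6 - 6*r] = -6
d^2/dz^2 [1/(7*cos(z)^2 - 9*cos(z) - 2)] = (196*sin(z)^4 - 235*sin(z)^2 + 873*cos(z)/4 - 189*cos(3*z)/4 - 151)/(7*sin(z)^2 + 9*cos(z) - 5)^3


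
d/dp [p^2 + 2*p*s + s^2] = 2*p + 2*s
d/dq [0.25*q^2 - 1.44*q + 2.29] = 0.5*q - 1.44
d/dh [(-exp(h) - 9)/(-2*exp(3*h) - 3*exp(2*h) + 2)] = (-6*(exp(h) + 1)*(exp(h) + 9)*exp(h) + 2*exp(3*h) + 3*exp(2*h) - 2)*exp(h)/(2*exp(3*h) + 3*exp(2*h) - 2)^2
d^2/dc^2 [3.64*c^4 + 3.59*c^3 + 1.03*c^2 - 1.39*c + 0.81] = 43.68*c^2 + 21.54*c + 2.06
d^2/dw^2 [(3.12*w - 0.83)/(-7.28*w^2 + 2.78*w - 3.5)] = (-(3.12*w - 0.83)*(14.56*w - 2.78)*(29.12*w - 5.56) + (136.2816*w - 29.432)*(7.28*w^2 - 2.78*w + 3.5))/(7.28*w^2 - 2.78*w + 3.5)^3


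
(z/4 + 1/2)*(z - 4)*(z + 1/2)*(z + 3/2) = z^4/4 - 45*z^2/16 - 35*z/8 - 3/2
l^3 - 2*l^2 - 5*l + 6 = (l - 3)*(l - 1)*(l + 2)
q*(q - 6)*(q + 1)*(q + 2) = q^4 - 3*q^3 - 16*q^2 - 12*q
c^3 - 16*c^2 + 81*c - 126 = (c - 7)*(c - 6)*(c - 3)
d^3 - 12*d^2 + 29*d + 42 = (d - 7)*(d - 6)*(d + 1)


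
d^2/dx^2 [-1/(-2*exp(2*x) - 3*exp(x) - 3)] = (2*(4*exp(x) + 3)^2*exp(x) - (8*exp(x) + 3)*(2*exp(2*x) + 3*exp(x) + 3))*exp(x)/(2*exp(2*x) + 3*exp(x) + 3)^3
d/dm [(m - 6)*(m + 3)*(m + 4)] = 3*m^2 + 2*m - 30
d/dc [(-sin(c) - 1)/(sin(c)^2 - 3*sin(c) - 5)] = (sin(c)^2 + 2*sin(c) + 2)*cos(c)/(sin(c)^2 - 3*sin(c) - 5)^2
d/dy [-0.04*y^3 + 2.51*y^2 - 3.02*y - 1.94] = -0.12*y^2 + 5.02*y - 3.02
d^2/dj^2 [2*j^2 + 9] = 4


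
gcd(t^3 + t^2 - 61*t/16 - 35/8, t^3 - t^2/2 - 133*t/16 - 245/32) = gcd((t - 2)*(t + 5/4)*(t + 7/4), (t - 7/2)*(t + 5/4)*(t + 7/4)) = t^2 + 3*t + 35/16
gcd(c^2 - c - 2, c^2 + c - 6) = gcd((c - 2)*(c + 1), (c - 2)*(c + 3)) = c - 2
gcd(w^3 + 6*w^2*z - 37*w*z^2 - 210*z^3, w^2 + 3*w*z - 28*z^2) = w + 7*z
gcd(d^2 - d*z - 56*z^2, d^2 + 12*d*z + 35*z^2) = d + 7*z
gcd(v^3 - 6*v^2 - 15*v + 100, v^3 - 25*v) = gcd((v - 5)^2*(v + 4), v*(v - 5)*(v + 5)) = v - 5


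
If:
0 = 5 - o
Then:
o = 5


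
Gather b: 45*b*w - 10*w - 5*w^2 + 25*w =45*b*w - 5*w^2 + 15*w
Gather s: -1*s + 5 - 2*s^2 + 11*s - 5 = -2*s^2 + 10*s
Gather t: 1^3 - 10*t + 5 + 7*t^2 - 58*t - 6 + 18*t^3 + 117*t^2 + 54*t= 18*t^3 + 124*t^2 - 14*t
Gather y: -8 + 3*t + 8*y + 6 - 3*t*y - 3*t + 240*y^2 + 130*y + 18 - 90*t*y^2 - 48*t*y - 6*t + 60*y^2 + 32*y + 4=-6*t + y^2*(300 - 90*t) + y*(170 - 51*t) + 20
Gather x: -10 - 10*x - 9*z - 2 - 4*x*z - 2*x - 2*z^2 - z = x*(-4*z - 12) - 2*z^2 - 10*z - 12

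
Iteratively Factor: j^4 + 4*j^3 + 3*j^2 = (j)*(j^3 + 4*j^2 + 3*j) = j^2*(j^2 + 4*j + 3) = j^2*(j + 1)*(j + 3)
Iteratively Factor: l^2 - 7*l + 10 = (l - 2)*(l - 5)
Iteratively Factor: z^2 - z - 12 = (z - 4)*(z + 3)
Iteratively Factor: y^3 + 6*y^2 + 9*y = (y + 3)*(y^2 + 3*y) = (y + 3)^2*(y)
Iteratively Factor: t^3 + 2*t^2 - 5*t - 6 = (t + 1)*(t^2 + t - 6) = (t + 1)*(t + 3)*(t - 2)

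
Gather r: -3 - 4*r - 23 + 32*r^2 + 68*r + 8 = 32*r^2 + 64*r - 18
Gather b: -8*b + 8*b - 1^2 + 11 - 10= 0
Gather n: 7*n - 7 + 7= 7*n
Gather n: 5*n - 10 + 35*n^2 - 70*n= 35*n^2 - 65*n - 10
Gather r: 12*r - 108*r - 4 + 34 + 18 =48 - 96*r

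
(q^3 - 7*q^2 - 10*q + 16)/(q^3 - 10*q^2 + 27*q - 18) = (q^2 - 6*q - 16)/(q^2 - 9*q + 18)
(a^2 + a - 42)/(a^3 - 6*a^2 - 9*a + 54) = (a + 7)/(a^2 - 9)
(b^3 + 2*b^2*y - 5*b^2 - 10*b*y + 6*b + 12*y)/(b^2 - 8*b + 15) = (b^2 + 2*b*y - 2*b - 4*y)/(b - 5)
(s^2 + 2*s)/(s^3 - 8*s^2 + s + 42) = s/(s^2 - 10*s + 21)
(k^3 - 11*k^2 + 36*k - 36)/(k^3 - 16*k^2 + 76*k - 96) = (k - 3)/(k - 8)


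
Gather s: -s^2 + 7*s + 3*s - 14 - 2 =-s^2 + 10*s - 16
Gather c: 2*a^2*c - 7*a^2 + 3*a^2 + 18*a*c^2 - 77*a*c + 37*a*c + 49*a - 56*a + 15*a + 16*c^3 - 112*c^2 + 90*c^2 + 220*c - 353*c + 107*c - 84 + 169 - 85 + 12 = -4*a^2 + 8*a + 16*c^3 + c^2*(18*a - 22) + c*(2*a^2 - 40*a - 26) + 12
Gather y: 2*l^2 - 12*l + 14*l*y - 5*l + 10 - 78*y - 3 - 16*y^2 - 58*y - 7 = 2*l^2 - 17*l - 16*y^2 + y*(14*l - 136)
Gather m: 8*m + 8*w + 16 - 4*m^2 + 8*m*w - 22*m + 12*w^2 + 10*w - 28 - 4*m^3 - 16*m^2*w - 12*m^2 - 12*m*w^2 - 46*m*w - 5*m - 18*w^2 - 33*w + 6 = -4*m^3 + m^2*(-16*w - 16) + m*(-12*w^2 - 38*w - 19) - 6*w^2 - 15*w - 6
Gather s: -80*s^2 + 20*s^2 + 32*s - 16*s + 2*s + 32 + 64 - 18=-60*s^2 + 18*s + 78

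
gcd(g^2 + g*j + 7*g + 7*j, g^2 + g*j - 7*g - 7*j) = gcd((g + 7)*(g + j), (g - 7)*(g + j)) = g + j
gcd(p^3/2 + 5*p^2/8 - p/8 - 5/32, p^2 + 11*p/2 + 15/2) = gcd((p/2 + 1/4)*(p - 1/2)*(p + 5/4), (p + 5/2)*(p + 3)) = 1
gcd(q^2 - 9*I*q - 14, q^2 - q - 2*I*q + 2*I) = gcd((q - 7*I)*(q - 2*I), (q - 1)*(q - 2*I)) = q - 2*I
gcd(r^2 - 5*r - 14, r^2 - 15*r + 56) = r - 7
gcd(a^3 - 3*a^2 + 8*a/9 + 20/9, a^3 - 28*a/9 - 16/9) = a^2 - 4*a/3 - 4/3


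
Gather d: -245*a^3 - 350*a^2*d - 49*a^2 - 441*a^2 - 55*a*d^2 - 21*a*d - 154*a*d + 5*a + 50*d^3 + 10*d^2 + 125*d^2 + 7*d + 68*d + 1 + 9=-245*a^3 - 490*a^2 + 5*a + 50*d^3 + d^2*(135 - 55*a) + d*(-350*a^2 - 175*a + 75) + 10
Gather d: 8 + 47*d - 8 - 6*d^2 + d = -6*d^2 + 48*d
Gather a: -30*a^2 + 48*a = -30*a^2 + 48*a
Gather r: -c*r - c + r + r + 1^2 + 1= -c + r*(2 - c) + 2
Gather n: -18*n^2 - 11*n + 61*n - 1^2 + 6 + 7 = -18*n^2 + 50*n + 12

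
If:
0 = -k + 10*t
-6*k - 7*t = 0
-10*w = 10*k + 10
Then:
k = 0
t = 0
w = -1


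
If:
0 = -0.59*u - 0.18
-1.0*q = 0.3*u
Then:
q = 0.09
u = -0.31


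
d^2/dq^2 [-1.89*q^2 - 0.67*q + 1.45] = -3.78000000000000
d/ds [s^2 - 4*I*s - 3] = 2*s - 4*I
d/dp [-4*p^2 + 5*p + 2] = 5 - 8*p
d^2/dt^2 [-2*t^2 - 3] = -4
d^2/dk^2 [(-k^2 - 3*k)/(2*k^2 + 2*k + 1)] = 2*(-8*k^3 + 6*k^2 + 18*k + 5)/(8*k^6 + 24*k^5 + 36*k^4 + 32*k^3 + 18*k^2 + 6*k + 1)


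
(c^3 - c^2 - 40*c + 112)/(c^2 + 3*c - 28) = c - 4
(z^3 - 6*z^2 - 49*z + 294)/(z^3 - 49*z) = (z - 6)/z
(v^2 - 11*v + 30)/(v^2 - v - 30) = (v - 5)/(v + 5)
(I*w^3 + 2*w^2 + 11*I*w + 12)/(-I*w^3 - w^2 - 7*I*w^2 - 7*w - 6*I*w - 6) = (-w^2 + I*w - 12)/(w^2 + 7*w + 6)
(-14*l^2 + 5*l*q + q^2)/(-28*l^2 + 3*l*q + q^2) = (-2*l + q)/(-4*l + q)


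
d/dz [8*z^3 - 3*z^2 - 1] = 6*z*(4*z - 1)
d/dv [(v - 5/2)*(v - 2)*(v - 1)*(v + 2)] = 4*v^3 - 21*v^2/2 - 3*v + 14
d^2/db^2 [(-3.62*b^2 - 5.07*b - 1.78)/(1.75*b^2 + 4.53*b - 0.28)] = (26.3413499999999*b^3 - 43.3502999999999*b^2 - 99.5715*b - 88.227996)/(5.359375*b^6 + 41.619375*b^5 + 105.162225*b^4 + 79.641477*b^3 - 16.825956*b^2 + 1.065456*b - 0.021952)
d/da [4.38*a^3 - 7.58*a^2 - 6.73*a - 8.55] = 13.14*a^2 - 15.16*a - 6.73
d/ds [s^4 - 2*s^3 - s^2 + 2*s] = 4*s^3 - 6*s^2 - 2*s + 2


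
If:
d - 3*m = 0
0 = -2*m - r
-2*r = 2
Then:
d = 3/2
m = 1/2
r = -1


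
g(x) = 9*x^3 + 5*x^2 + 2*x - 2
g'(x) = 27*x^2 + 10*x + 2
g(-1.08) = -9.67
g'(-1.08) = 22.69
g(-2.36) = -97.17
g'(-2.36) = 128.78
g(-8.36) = -4927.77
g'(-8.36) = 1805.42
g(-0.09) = -2.15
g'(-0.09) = 1.32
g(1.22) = 24.22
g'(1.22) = 54.39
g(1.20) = 23.15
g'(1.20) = 52.88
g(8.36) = 5622.66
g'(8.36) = 1972.62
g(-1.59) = -28.72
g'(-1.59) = 54.36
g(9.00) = 6982.00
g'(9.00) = 2279.00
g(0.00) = -2.00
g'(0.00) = 2.00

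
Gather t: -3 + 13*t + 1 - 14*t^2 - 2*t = -14*t^2 + 11*t - 2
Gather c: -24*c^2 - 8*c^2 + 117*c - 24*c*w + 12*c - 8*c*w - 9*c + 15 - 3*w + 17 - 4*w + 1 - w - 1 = -32*c^2 + c*(120 - 32*w) - 8*w + 32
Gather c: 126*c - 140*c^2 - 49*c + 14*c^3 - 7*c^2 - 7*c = 14*c^3 - 147*c^2 + 70*c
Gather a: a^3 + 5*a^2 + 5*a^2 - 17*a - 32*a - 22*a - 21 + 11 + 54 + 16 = a^3 + 10*a^2 - 71*a + 60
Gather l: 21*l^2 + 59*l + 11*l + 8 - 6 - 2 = 21*l^2 + 70*l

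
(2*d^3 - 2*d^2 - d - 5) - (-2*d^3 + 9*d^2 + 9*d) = 4*d^3 - 11*d^2 - 10*d - 5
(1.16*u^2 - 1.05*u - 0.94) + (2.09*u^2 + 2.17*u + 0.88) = 3.25*u^2 + 1.12*u - 0.0599999999999999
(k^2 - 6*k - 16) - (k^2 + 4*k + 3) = -10*k - 19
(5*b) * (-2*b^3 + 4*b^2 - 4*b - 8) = -10*b^4 + 20*b^3 - 20*b^2 - 40*b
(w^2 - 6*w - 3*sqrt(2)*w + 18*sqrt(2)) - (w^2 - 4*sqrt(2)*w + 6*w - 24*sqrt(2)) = -12*w + sqrt(2)*w + 42*sqrt(2)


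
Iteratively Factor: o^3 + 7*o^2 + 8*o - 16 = (o + 4)*(o^2 + 3*o - 4) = (o + 4)^2*(o - 1)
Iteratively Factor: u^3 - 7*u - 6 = (u + 2)*(u^2 - 2*u - 3) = (u + 1)*(u + 2)*(u - 3)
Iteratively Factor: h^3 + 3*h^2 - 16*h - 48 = (h - 4)*(h^2 + 7*h + 12) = (h - 4)*(h + 4)*(h + 3)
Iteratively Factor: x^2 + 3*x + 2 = (x + 2)*(x + 1)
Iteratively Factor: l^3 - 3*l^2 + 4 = (l + 1)*(l^2 - 4*l + 4) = (l - 2)*(l + 1)*(l - 2)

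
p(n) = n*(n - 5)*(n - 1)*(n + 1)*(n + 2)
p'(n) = n*(n - 5)*(n - 1)*(n + 1) + n*(n - 5)*(n - 1)*(n + 2) + n*(n - 5)*(n + 1)*(n + 2) + n*(n - 1)*(n + 1)*(n + 2) + (n - 5)*(n - 1)*(n + 1)*(n + 2)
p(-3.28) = -339.23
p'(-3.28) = 637.46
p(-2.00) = 0.00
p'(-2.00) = 42.00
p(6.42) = 3087.01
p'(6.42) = 4007.03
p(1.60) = -30.55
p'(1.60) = -81.26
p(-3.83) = -845.95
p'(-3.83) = 1253.01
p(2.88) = -217.34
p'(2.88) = -189.10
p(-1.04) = 0.49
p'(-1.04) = -12.59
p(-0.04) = -0.39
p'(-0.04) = 9.71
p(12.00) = 168168.00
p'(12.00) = 78274.00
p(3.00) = -240.00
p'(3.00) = -188.00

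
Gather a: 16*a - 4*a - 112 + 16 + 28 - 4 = 12*a - 72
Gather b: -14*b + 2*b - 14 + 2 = -12*b - 12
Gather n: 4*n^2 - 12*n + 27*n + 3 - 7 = 4*n^2 + 15*n - 4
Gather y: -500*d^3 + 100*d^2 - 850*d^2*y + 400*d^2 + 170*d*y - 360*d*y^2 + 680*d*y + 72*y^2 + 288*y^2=-500*d^3 + 500*d^2 + y^2*(360 - 360*d) + y*(-850*d^2 + 850*d)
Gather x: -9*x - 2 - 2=-9*x - 4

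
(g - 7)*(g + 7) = g^2 - 49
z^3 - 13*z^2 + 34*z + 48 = (z - 8)*(z - 6)*(z + 1)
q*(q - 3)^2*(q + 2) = q^4 - 4*q^3 - 3*q^2 + 18*q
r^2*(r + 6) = r^3 + 6*r^2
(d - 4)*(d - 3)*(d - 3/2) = d^3 - 17*d^2/2 + 45*d/2 - 18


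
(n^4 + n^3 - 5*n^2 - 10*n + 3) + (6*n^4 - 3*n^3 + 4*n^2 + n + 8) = 7*n^4 - 2*n^3 - n^2 - 9*n + 11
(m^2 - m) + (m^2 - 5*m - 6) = 2*m^2 - 6*m - 6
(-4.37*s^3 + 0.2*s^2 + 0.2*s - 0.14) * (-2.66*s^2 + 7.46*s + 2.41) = 11.6242*s^5 - 33.1322*s^4 - 9.5717*s^3 + 2.3464*s^2 - 0.5624*s - 0.3374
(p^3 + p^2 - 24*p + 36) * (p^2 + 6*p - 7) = p^5 + 7*p^4 - 25*p^3 - 115*p^2 + 384*p - 252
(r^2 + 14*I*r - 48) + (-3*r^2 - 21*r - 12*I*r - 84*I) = -2*r^2 - 21*r + 2*I*r - 48 - 84*I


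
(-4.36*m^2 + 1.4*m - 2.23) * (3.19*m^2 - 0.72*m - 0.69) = -13.9084*m^4 + 7.6052*m^3 - 5.1133*m^2 + 0.6396*m + 1.5387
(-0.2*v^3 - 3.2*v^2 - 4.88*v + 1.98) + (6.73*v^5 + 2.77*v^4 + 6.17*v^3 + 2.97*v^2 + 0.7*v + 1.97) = 6.73*v^5 + 2.77*v^4 + 5.97*v^3 - 0.23*v^2 - 4.18*v + 3.95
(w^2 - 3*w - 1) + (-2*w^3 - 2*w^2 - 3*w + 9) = -2*w^3 - w^2 - 6*w + 8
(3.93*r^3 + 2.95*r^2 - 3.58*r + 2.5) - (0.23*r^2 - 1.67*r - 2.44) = 3.93*r^3 + 2.72*r^2 - 1.91*r + 4.94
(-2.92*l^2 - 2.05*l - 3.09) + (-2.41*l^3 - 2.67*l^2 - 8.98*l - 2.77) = -2.41*l^3 - 5.59*l^2 - 11.03*l - 5.86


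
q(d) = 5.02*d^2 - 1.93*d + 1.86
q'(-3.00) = -32.05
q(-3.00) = 52.83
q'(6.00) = 58.31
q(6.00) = 171.00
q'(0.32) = 1.28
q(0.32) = 1.76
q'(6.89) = 67.25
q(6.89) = 226.87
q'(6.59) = 64.23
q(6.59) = 207.15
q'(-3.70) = -39.08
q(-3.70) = 77.72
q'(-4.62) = -48.31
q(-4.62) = 117.93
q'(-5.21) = -54.24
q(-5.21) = 148.18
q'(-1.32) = -15.18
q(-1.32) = 13.15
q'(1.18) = 9.92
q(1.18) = 6.57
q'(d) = 10.04*d - 1.93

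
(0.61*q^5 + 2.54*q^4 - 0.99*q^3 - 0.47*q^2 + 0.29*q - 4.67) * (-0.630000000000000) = -0.3843*q^5 - 1.6002*q^4 + 0.6237*q^3 + 0.2961*q^2 - 0.1827*q + 2.9421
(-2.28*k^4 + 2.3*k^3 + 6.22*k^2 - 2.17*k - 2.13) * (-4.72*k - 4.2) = 10.7616*k^5 - 1.28*k^4 - 39.0184*k^3 - 15.8816*k^2 + 19.1676*k + 8.946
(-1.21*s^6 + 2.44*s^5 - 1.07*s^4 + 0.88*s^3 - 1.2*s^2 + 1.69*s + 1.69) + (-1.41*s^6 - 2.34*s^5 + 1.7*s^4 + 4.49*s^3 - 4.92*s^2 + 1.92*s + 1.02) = -2.62*s^6 + 0.1*s^5 + 0.63*s^4 + 5.37*s^3 - 6.12*s^2 + 3.61*s + 2.71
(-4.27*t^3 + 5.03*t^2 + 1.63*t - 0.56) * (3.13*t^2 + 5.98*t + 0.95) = -13.3651*t^5 - 9.7907*t^4 + 31.1248*t^3 + 12.7731*t^2 - 1.8003*t - 0.532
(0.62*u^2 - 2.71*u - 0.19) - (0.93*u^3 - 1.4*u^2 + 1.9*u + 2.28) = -0.93*u^3 + 2.02*u^2 - 4.61*u - 2.47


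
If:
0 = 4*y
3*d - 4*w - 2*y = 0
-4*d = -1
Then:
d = 1/4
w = 3/16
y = 0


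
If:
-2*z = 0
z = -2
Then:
No Solution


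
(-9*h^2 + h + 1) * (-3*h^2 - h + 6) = 27*h^4 + 6*h^3 - 58*h^2 + 5*h + 6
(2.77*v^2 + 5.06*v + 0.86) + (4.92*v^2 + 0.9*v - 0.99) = 7.69*v^2 + 5.96*v - 0.13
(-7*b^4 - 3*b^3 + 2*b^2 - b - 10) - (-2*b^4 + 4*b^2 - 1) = -5*b^4 - 3*b^3 - 2*b^2 - b - 9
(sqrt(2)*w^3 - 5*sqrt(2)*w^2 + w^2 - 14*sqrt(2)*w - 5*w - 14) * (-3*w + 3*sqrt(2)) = -3*sqrt(2)*w^4 + 3*w^3 + 15*sqrt(2)*w^3 - 15*w^2 + 45*sqrt(2)*w^2 - 42*w - 15*sqrt(2)*w - 42*sqrt(2)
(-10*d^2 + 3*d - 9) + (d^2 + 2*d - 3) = -9*d^2 + 5*d - 12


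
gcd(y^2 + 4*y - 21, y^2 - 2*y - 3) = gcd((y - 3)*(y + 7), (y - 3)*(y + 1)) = y - 3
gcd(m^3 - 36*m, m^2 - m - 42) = m + 6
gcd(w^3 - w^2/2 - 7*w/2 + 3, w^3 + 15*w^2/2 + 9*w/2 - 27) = w - 3/2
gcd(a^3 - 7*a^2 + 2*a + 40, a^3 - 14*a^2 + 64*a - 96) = a - 4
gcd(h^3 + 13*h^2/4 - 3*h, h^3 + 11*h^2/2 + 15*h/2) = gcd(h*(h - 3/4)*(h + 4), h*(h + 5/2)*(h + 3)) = h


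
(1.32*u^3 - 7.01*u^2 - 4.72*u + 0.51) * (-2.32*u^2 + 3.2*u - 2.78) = -3.0624*u^5 + 20.4872*u^4 - 15.1512*u^3 + 3.2006*u^2 + 14.7536*u - 1.4178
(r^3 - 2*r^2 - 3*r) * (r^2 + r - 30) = r^5 - r^4 - 35*r^3 + 57*r^2 + 90*r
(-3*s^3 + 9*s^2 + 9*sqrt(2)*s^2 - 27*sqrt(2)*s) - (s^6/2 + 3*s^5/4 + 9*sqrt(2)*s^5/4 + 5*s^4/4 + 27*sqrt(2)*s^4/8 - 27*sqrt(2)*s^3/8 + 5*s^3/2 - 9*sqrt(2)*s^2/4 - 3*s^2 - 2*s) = -s^6/2 - 9*sqrt(2)*s^5/4 - 3*s^5/4 - 27*sqrt(2)*s^4/8 - 5*s^4/4 - 11*s^3/2 + 27*sqrt(2)*s^3/8 + 12*s^2 + 45*sqrt(2)*s^2/4 - 27*sqrt(2)*s + 2*s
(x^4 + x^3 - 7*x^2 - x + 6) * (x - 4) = x^5 - 3*x^4 - 11*x^3 + 27*x^2 + 10*x - 24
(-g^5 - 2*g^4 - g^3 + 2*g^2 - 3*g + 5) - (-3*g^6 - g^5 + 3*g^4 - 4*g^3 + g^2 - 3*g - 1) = 3*g^6 - 5*g^4 + 3*g^3 + g^2 + 6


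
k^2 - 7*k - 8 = (k - 8)*(k + 1)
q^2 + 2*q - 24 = (q - 4)*(q + 6)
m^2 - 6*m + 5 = (m - 5)*(m - 1)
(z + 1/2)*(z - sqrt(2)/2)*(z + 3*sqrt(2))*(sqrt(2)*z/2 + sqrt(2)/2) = sqrt(2)*z^4/2 + 3*sqrt(2)*z^3/4 + 5*z^3/2 - 5*sqrt(2)*z^2/4 + 15*z^2/4 - 9*sqrt(2)*z/4 + 5*z/4 - 3*sqrt(2)/4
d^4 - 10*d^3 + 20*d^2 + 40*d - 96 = (d - 6)*(d - 4)*(d - 2)*(d + 2)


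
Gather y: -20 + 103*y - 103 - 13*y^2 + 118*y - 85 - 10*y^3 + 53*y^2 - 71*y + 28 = -10*y^3 + 40*y^2 + 150*y - 180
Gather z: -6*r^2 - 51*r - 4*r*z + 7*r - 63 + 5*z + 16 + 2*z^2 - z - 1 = -6*r^2 - 44*r + 2*z^2 + z*(4 - 4*r) - 48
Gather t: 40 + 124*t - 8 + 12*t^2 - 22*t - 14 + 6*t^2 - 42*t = 18*t^2 + 60*t + 18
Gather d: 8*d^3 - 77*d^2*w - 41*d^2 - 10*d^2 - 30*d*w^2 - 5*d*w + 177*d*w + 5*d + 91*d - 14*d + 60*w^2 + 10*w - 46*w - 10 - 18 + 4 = 8*d^3 + d^2*(-77*w - 51) + d*(-30*w^2 + 172*w + 82) + 60*w^2 - 36*w - 24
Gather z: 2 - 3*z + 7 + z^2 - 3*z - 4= z^2 - 6*z + 5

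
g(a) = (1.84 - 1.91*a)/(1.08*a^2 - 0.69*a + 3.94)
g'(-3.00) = 0.10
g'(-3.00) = 0.10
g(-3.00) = 0.48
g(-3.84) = 0.41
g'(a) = (0.69 - 2.16*a)*(1.84 - 1.91*a)/(1.08*a^2 - 0.69*a + 3.94)^2 - 1.91/(1.08*a^2 - 0.69*a + 3.94) = (2.0628*a^2 - 3.9744*a - 6.2558)/(1.1664*a^4 - 1.4904*a^3 + 8.9865*a^2 - 5.4372*a + 15.5236)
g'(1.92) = -0.14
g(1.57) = -0.21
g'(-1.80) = 0.10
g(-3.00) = 0.48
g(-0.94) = 0.66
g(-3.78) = 0.41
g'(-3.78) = 0.08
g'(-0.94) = -0.02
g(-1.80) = 0.61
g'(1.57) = -0.24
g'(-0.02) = -0.39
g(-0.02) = 0.47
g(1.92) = -0.28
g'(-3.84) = 0.08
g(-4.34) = 0.37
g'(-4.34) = 0.07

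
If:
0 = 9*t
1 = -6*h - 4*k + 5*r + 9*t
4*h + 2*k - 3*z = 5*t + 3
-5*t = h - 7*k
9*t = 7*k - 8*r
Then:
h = -56/333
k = -8/333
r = -7/333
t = 0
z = -413/333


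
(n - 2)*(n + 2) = n^2 - 4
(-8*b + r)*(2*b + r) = -16*b^2 - 6*b*r + r^2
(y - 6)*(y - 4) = y^2 - 10*y + 24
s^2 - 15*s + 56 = (s - 8)*(s - 7)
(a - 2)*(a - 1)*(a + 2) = a^3 - a^2 - 4*a + 4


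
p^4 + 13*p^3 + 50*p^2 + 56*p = p*(p + 2)*(p + 4)*(p + 7)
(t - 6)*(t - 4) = t^2 - 10*t + 24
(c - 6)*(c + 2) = c^2 - 4*c - 12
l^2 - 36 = (l - 6)*(l + 6)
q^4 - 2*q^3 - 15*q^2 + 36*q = q*(q - 3)^2*(q + 4)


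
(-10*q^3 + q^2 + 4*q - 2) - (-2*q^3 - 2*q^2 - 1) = -8*q^3 + 3*q^2 + 4*q - 1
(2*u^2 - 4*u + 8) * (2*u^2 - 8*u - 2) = 4*u^4 - 24*u^3 + 44*u^2 - 56*u - 16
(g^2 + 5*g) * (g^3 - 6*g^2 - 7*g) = g^5 - g^4 - 37*g^3 - 35*g^2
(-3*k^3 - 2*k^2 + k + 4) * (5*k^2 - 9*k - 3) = -15*k^5 + 17*k^4 + 32*k^3 + 17*k^2 - 39*k - 12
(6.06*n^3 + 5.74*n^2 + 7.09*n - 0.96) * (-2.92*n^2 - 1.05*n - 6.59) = -17.6952*n^5 - 23.1238*n^4 - 66.6652*n^3 - 42.4679*n^2 - 45.7151*n + 6.3264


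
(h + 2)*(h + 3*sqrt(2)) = h^2 + 2*h + 3*sqrt(2)*h + 6*sqrt(2)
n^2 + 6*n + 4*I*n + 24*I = (n + 6)*(n + 4*I)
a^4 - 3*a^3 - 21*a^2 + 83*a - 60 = (a - 4)*(a - 3)*(a - 1)*(a + 5)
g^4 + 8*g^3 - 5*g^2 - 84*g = g*(g - 3)*(g + 4)*(g + 7)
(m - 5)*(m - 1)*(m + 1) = m^3 - 5*m^2 - m + 5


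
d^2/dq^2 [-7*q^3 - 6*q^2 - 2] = -42*q - 12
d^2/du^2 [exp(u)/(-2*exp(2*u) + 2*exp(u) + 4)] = (2*(2*exp(u) - 1)^2*exp(2*u) + (8*exp(u) - 3)*(-exp(2*u) + exp(u) + 2)*exp(u) + (-exp(2*u) + exp(u) + 2)^2)*exp(u)/(2*(-exp(2*u) + exp(u) + 2)^3)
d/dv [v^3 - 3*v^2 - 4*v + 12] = 3*v^2 - 6*v - 4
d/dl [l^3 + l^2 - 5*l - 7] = 3*l^2 + 2*l - 5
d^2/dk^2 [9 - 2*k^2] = -4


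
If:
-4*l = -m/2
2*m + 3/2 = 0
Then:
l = -3/32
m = -3/4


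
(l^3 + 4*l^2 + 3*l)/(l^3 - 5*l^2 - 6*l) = (l + 3)/(l - 6)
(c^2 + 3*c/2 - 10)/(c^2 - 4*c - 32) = (c - 5/2)/(c - 8)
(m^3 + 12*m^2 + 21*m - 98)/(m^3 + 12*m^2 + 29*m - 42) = (m^2 + 5*m - 14)/(m^2 + 5*m - 6)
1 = 1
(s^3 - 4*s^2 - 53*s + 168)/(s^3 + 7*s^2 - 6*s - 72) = (s^2 - s - 56)/(s^2 + 10*s + 24)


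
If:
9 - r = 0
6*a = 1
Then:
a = 1/6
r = 9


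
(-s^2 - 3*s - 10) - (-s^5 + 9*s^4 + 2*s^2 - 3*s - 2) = s^5 - 9*s^4 - 3*s^2 - 8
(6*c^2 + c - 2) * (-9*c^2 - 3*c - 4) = -54*c^4 - 27*c^3 - 9*c^2 + 2*c + 8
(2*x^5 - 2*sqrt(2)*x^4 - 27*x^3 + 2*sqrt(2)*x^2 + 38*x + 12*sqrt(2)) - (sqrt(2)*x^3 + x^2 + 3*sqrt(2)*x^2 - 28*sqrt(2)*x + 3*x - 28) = 2*x^5 - 2*sqrt(2)*x^4 - 27*x^3 - sqrt(2)*x^3 - sqrt(2)*x^2 - x^2 + 35*x + 28*sqrt(2)*x + 12*sqrt(2) + 28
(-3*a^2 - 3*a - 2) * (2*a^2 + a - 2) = -6*a^4 - 9*a^3 - a^2 + 4*a + 4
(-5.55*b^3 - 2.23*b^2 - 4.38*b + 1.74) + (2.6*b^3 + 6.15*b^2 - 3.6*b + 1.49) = -2.95*b^3 + 3.92*b^2 - 7.98*b + 3.23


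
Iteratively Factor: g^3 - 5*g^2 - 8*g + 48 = (g - 4)*(g^2 - g - 12) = (g - 4)*(g + 3)*(g - 4)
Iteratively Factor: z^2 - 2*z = (z - 2)*(z)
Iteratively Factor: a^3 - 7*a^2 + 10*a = (a - 2)*(a^2 - 5*a) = (a - 5)*(a - 2)*(a)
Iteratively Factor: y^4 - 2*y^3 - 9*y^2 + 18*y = (y)*(y^3 - 2*y^2 - 9*y + 18) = y*(y - 3)*(y^2 + y - 6) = y*(y - 3)*(y - 2)*(y + 3)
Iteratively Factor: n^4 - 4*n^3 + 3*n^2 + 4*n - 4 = (n - 1)*(n^3 - 3*n^2 + 4) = (n - 1)*(n + 1)*(n^2 - 4*n + 4) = (n - 2)*(n - 1)*(n + 1)*(n - 2)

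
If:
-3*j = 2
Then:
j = -2/3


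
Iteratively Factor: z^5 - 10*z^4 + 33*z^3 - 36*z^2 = (z - 3)*(z^4 - 7*z^3 + 12*z^2) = (z - 4)*(z - 3)*(z^3 - 3*z^2) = z*(z - 4)*(z - 3)*(z^2 - 3*z) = z^2*(z - 4)*(z - 3)*(z - 3)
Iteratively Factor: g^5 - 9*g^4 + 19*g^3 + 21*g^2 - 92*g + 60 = (g + 2)*(g^4 - 11*g^3 + 41*g^2 - 61*g + 30) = (g - 2)*(g + 2)*(g^3 - 9*g^2 + 23*g - 15) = (g - 5)*(g - 2)*(g + 2)*(g^2 - 4*g + 3) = (g - 5)*(g - 3)*(g - 2)*(g + 2)*(g - 1)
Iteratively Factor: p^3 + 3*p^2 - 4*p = (p)*(p^2 + 3*p - 4) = p*(p - 1)*(p + 4)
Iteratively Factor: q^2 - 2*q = (q - 2)*(q)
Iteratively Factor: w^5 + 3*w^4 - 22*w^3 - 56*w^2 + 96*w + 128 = (w - 2)*(w^4 + 5*w^3 - 12*w^2 - 80*w - 64) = (w - 2)*(w + 1)*(w^3 + 4*w^2 - 16*w - 64) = (w - 2)*(w + 1)*(w + 4)*(w^2 - 16) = (w - 2)*(w + 1)*(w + 4)^2*(w - 4)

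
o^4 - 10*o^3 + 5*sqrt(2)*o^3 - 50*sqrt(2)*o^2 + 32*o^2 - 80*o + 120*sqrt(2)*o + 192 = (o - 6)*(o - 4)*(o + sqrt(2))*(o + 4*sqrt(2))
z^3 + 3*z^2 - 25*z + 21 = (z - 3)*(z - 1)*(z + 7)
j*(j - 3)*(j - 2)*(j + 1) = j^4 - 4*j^3 + j^2 + 6*j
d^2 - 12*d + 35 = (d - 7)*(d - 5)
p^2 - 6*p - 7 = (p - 7)*(p + 1)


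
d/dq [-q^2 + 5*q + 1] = 5 - 2*q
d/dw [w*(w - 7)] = 2*w - 7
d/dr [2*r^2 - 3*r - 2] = 4*r - 3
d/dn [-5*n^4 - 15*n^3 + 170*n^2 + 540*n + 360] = -20*n^3 - 45*n^2 + 340*n + 540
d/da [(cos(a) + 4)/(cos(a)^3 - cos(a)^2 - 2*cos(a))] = (-13*cos(a) + 11*cos(2*a) + cos(3*a) - 5)*sin(a)/(2*(sin(a)^2 + cos(a) + 1)^2*cos(a)^2)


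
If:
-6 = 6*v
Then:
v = -1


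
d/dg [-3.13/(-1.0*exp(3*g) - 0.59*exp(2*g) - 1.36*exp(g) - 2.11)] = (-9.39*exp(2*g) - 3.6934*exp(g) - 4.2568)*exp(g)/(1.0*exp(3*g) + 0.59*exp(2*g) + 1.36*exp(g) + 2.11)^2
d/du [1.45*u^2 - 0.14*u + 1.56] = 2.9*u - 0.14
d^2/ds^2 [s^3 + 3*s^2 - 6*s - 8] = 6*s + 6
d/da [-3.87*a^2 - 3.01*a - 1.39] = -7.74*a - 3.01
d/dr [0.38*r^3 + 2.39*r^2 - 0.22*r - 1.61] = 1.14*r^2 + 4.78*r - 0.22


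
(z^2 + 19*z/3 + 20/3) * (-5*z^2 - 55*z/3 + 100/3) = -5*z^4 - 50*z^3 - 1045*z^2/9 + 800*z/9 + 2000/9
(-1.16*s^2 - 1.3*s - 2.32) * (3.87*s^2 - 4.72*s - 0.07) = -4.4892*s^4 + 0.444199999999999*s^3 - 2.7612*s^2 + 11.0414*s + 0.1624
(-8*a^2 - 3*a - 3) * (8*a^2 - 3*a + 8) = -64*a^4 - 79*a^2 - 15*a - 24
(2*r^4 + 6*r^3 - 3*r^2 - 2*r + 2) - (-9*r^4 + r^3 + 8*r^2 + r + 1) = 11*r^4 + 5*r^3 - 11*r^2 - 3*r + 1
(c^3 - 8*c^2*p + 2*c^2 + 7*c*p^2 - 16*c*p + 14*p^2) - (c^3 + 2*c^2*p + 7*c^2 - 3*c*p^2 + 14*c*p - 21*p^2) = -10*c^2*p - 5*c^2 + 10*c*p^2 - 30*c*p + 35*p^2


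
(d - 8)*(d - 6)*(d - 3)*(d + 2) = d^4 - 15*d^3 + 56*d^2 + 36*d - 288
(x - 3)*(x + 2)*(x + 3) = x^3 + 2*x^2 - 9*x - 18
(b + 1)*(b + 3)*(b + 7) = b^3 + 11*b^2 + 31*b + 21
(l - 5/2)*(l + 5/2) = l^2 - 25/4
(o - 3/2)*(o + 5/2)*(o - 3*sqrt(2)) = o^3 - 3*sqrt(2)*o^2 + o^2 - 3*sqrt(2)*o - 15*o/4 + 45*sqrt(2)/4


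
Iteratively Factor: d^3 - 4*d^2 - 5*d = (d - 5)*(d^2 + d) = (d - 5)*(d + 1)*(d)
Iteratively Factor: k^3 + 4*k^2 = (k)*(k^2 + 4*k) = k^2*(k + 4)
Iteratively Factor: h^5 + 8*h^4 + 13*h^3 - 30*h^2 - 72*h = (h + 3)*(h^4 + 5*h^3 - 2*h^2 - 24*h) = (h + 3)*(h + 4)*(h^3 + h^2 - 6*h) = (h - 2)*(h + 3)*(h + 4)*(h^2 + 3*h) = (h - 2)*(h + 3)^2*(h + 4)*(h)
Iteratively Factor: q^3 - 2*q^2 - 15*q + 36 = (q - 3)*(q^2 + q - 12) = (q - 3)^2*(q + 4)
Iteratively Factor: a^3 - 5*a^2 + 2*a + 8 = (a + 1)*(a^2 - 6*a + 8) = (a - 4)*(a + 1)*(a - 2)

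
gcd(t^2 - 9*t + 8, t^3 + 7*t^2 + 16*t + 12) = 1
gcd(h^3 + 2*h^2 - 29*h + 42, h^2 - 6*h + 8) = h - 2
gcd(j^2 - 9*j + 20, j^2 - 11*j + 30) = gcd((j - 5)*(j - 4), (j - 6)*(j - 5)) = j - 5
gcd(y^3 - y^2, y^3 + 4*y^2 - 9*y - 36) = 1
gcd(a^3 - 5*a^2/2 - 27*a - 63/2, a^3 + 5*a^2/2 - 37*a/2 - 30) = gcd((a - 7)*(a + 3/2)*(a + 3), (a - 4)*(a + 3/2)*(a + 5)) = a + 3/2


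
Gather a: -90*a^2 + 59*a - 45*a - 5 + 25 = -90*a^2 + 14*a + 20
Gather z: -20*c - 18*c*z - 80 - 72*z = -20*c + z*(-18*c - 72) - 80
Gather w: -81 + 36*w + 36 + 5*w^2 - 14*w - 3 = 5*w^2 + 22*w - 48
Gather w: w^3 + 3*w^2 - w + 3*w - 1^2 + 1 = w^3 + 3*w^2 + 2*w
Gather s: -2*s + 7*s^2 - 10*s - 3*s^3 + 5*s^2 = -3*s^3 + 12*s^2 - 12*s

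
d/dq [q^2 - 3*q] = 2*q - 3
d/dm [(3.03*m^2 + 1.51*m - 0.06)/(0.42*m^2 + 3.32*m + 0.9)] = (9.4254*m^2 + 5.5044*m + 1.5582)/(0.1764*m^4 + 2.7888*m^3 + 11.7784*m^2 + 5.976*m + 0.81)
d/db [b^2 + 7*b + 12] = 2*b + 7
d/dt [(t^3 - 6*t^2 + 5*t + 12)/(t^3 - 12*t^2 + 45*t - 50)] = 2*(-3*t^3 + 25*t^2 - 73*t + 79)/(t^5 - 19*t^4 + 139*t^3 - 485*t^2 + 800*t - 500)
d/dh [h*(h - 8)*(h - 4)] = 3*h^2 - 24*h + 32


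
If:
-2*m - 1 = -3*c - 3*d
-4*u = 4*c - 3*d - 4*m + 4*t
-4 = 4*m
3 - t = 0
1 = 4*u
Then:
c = -18/7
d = 47/21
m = -1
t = 3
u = 1/4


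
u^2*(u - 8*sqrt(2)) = u^3 - 8*sqrt(2)*u^2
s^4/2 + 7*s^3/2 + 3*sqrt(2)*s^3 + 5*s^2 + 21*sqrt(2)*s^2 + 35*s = s*(s/2 + sqrt(2)/2)*(s + 7)*(s + 5*sqrt(2))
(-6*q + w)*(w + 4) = -6*q*w - 24*q + w^2 + 4*w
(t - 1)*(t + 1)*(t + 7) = t^3 + 7*t^2 - t - 7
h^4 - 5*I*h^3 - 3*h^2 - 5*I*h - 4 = (h - 4*I)*(h - I)^2*(h + I)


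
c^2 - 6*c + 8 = (c - 4)*(c - 2)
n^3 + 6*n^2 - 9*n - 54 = (n - 3)*(n + 3)*(n + 6)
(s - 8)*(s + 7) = s^2 - s - 56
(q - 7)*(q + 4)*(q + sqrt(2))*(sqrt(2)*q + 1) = sqrt(2)*q^4 - 3*sqrt(2)*q^3 + 3*q^3 - 27*sqrt(2)*q^2 - 9*q^2 - 84*q - 3*sqrt(2)*q - 28*sqrt(2)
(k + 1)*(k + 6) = k^2 + 7*k + 6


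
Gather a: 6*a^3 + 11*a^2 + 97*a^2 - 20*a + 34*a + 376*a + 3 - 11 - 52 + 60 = 6*a^3 + 108*a^2 + 390*a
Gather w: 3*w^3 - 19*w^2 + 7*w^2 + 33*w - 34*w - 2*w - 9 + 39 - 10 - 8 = 3*w^3 - 12*w^2 - 3*w + 12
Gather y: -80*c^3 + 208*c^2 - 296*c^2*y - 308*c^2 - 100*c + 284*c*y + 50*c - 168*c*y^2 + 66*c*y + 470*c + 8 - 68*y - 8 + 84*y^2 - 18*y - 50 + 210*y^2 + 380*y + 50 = -80*c^3 - 100*c^2 + 420*c + y^2*(294 - 168*c) + y*(-296*c^2 + 350*c + 294)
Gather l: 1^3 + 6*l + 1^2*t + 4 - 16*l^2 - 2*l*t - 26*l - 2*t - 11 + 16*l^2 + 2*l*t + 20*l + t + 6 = 0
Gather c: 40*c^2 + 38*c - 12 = 40*c^2 + 38*c - 12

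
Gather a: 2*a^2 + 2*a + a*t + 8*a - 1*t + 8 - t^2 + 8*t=2*a^2 + a*(t + 10) - t^2 + 7*t + 8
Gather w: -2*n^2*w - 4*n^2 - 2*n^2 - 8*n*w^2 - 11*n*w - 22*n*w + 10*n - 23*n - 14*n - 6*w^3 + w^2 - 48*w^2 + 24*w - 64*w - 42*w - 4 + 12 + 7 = -6*n^2 - 27*n - 6*w^3 + w^2*(-8*n - 47) + w*(-2*n^2 - 33*n - 82) + 15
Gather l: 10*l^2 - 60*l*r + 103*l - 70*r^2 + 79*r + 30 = 10*l^2 + l*(103 - 60*r) - 70*r^2 + 79*r + 30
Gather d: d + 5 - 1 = d + 4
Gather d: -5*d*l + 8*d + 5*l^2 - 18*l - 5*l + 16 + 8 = d*(8 - 5*l) + 5*l^2 - 23*l + 24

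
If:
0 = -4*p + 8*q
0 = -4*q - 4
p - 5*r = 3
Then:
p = -2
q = -1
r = -1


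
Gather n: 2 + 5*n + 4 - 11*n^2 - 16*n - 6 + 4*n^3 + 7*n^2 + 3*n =4*n^3 - 4*n^2 - 8*n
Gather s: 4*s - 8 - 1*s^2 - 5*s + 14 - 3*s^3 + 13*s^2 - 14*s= -3*s^3 + 12*s^2 - 15*s + 6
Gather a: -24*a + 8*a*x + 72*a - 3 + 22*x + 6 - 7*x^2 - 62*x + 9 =a*(8*x + 48) - 7*x^2 - 40*x + 12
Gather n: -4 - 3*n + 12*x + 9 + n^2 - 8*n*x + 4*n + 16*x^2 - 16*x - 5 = n^2 + n*(1 - 8*x) + 16*x^2 - 4*x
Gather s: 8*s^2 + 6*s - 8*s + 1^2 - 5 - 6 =8*s^2 - 2*s - 10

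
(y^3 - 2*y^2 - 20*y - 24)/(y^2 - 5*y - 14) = (y^2 - 4*y - 12)/(y - 7)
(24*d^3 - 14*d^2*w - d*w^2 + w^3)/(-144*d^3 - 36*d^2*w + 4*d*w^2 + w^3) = (6*d^2 - 5*d*w + w^2)/(-36*d^2 + w^2)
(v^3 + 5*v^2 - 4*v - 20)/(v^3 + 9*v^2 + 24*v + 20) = (v - 2)/(v + 2)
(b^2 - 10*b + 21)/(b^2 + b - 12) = (b - 7)/(b + 4)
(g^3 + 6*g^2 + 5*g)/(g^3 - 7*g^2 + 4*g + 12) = g*(g + 5)/(g^2 - 8*g + 12)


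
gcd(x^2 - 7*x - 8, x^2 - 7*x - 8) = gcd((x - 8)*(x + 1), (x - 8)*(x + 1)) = x^2 - 7*x - 8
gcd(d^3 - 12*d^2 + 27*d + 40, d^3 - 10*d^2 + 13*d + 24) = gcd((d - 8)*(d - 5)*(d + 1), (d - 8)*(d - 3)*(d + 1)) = d^2 - 7*d - 8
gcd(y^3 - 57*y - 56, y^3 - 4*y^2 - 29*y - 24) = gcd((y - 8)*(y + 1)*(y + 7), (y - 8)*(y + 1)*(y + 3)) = y^2 - 7*y - 8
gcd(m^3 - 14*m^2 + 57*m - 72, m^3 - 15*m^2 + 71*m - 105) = m - 3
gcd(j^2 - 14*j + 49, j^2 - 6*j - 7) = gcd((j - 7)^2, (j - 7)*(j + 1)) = j - 7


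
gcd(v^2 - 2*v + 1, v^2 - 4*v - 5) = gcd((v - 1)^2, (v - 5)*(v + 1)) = 1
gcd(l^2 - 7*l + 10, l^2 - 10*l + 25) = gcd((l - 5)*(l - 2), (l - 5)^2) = l - 5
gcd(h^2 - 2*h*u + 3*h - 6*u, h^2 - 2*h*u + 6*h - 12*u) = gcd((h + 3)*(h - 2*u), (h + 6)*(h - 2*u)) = -h + 2*u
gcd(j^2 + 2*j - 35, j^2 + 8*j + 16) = 1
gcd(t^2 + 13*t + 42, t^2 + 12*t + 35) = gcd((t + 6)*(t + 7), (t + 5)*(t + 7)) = t + 7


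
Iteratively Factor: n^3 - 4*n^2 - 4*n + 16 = (n - 2)*(n^2 - 2*n - 8) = (n - 2)*(n + 2)*(n - 4)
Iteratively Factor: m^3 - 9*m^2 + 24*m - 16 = (m - 4)*(m^2 - 5*m + 4) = (m - 4)*(m - 1)*(m - 4)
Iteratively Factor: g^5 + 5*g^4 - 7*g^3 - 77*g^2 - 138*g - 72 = (g + 3)*(g^4 + 2*g^3 - 13*g^2 - 38*g - 24) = (g - 4)*(g + 3)*(g^3 + 6*g^2 + 11*g + 6) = (g - 4)*(g + 1)*(g + 3)*(g^2 + 5*g + 6) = (g - 4)*(g + 1)*(g + 3)^2*(g + 2)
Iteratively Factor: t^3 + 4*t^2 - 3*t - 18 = (t + 3)*(t^2 + t - 6) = (t - 2)*(t + 3)*(t + 3)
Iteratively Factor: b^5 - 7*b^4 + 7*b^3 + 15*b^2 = (b)*(b^4 - 7*b^3 + 7*b^2 + 15*b) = b*(b - 3)*(b^3 - 4*b^2 - 5*b) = b*(b - 5)*(b - 3)*(b^2 + b) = b*(b - 5)*(b - 3)*(b + 1)*(b)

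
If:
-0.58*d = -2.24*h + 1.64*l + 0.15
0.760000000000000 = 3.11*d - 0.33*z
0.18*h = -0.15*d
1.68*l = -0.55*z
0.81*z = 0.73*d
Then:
No Solution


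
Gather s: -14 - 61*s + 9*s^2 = 9*s^2 - 61*s - 14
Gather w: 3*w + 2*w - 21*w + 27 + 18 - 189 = -16*w - 144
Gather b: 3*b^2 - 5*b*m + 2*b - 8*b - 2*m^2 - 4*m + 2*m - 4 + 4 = 3*b^2 + b*(-5*m - 6) - 2*m^2 - 2*m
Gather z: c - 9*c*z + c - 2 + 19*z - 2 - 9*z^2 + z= 2*c - 9*z^2 + z*(20 - 9*c) - 4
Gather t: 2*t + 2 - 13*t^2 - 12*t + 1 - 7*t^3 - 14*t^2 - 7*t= -7*t^3 - 27*t^2 - 17*t + 3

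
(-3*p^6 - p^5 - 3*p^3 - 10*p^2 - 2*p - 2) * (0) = 0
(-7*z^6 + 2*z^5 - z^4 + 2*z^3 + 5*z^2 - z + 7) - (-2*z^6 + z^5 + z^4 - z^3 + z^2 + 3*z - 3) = -5*z^6 + z^5 - 2*z^4 + 3*z^3 + 4*z^2 - 4*z + 10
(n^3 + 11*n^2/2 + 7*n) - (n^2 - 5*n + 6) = n^3 + 9*n^2/2 + 12*n - 6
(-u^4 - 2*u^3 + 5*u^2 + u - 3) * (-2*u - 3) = 2*u^5 + 7*u^4 - 4*u^3 - 17*u^2 + 3*u + 9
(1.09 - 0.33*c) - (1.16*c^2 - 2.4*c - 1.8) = -1.16*c^2 + 2.07*c + 2.89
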